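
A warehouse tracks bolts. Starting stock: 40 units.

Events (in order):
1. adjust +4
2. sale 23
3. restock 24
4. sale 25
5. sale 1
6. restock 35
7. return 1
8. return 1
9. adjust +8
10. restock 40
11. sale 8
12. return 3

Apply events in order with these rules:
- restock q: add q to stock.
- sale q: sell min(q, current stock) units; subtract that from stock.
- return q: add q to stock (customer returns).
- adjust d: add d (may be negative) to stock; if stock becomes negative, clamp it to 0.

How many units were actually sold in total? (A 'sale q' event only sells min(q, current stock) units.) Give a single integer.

Answer: 57

Derivation:
Processing events:
Start: stock = 40
  Event 1 (adjust +4): 40 + 4 = 44
  Event 2 (sale 23): sell min(23,44)=23. stock: 44 - 23 = 21. total_sold = 23
  Event 3 (restock 24): 21 + 24 = 45
  Event 4 (sale 25): sell min(25,45)=25. stock: 45 - 25 = 20. total_sold = 48
  Event 5 (sale 1): sell min(1,20)=1. stock: 20 - 1 = 19. total_sold = 49
  Event 6 (restock 35): 19 + 35 = 54
  Event 7 (return 1): 54 + 1 = 55
  Event 8 (return 1): 55 + 1 = 56
  Event 9 (adjust +8): 56 + 8 = 64
  Event 10 (restock 40): 64 + 40 = 104
  Event 11 (sale 8): sell min(8,104)=8. stock: 104 - 8 = 96. total_sold = 57
  Event 12 (return 3): 96 + 3 = 99
Final: stock = 99, total_sold = 57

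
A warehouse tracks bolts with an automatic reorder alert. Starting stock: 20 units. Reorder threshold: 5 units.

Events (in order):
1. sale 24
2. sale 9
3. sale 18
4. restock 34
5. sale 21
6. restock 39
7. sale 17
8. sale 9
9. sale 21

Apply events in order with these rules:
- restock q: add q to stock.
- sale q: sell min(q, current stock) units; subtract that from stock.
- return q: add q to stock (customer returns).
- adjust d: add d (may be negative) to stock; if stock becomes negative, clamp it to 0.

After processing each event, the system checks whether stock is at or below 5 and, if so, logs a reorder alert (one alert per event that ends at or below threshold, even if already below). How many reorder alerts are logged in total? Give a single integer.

Processing events:
Start: stock = 20
  Event 1 (sale 24): sell min(24,20)=20. stock: 20 - 20 = 0. total_sold = 20
  Event 2 (sale 9): sell min(9,0)=0. stock: 0 - 0 = 0. total_sold = 20
  Event 3 (sale 18): sell min(18,0)=0. stock: 0 - 0 = 0. total_sold = 20
  Event 4 (restock 34): 0 + 34 = 34
  Event 5 (sale 21): sell min(21,34)=21. stock: 34 - 21 = 13. total_sold = 41
  Event 6 (restock 39): 13 + 39 = 52
  Event 7 (sale 17): sell min(17,52)=17. stock: 52 - 17 = 35. total_sold = 58
  Event 8 (sale 9): sell min(9,35)=9. stock: 35 - 9 = 26. total_sold = 67
  Event 9 (sale 21): sell min(21,26)=21. stock: 26 - 21 = 5. total_sold = 88
Final: stock = 5, total_sold = 88

Checking against threshold 5:
  After event 1: stock=0 <= 5 -> ALERT
  After event 2: stock=0 <= 5 -> ALERT
  After event 3: stock=0 <= 5 -> ALERT
  After event 4: stock=34 > 5
  After event 5: stock=13 > 5
  After event 6: stock=52 > 5
  After event 7: stock=35 > 5
  After event 8: stock=26 > 5
  After event 9: stock=5 <= 5 -> ALERT
Alert events: [1, 2, 3, 9]. Count = 4

Answer: 4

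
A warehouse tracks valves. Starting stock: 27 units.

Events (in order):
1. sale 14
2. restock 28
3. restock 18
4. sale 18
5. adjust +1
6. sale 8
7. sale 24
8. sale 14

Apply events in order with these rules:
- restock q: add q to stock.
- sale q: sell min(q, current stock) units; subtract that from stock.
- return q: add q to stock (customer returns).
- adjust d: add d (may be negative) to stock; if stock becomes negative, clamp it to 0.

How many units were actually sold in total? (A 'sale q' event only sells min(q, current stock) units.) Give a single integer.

Processing events:
Start: stock = 27
  Event 1 (sale 14): sell min(14,27)=14. stock: 27 - 14 = 13. total_sold = 14
  Event 2 (restock 28): 13 + 28 = 41
  Event 3 (restock 18): 41 + 18 = 59
  Event 4 (sale 18): sell min(18,59)=18. stock: 59 - 18 = 41. total_sold = 32
  Event 5 (adjust +1): 41 + 1 = 42
  Event 6 (sale 8): sell min(8,42)=8. stock: 42 - 8 = 34. total_sold = 40
  Event 7 (sale 24): sell min(24,34)=24. stock: 34 - 24 = 10. total_sold = 64
  Event 8 (sale 14): sell min(14,10)=10. stock: 10 - 10 = 0. total_sold = 74
Final: stock = 0, total_sold = 74

Answer: 74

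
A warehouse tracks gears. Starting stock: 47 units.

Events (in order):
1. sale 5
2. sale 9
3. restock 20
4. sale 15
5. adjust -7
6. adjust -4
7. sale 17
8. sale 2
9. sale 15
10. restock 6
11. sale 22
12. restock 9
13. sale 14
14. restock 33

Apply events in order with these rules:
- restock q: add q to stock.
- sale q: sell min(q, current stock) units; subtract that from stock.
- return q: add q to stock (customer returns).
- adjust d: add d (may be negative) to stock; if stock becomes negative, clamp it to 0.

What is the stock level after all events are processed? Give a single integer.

Answer: 33

Derivation:
Processing events:
Start: stock = 47
  Event 1 (sale 5): sell min(5,47)=5. stock: 47 - 5 = 42. total_sold = 5
  Event 2 (sale 9): sell min(9,42)=9. stock: 42 - 9 = 33. total_sold = 14
  Event 3 (restock 20): 33 + 20 = 53
  Event 4 (sale 15): sell min(15,53)=15. stock: 53 - 15 = 38. total_sold = 29
  Event 5 (adjust -7): 38 + -7 = 31
  Event 6 (adjust -4): 31 + -4 = 27
  Event 7 (sale 17): sell min(17,27)=17. stock: 27 - 17 = 10. total_sold = 46
  Event 8 (sale 2): sell min(2,10)=2. stock: 10 - 2 = 8. total_sold = 48
  Event 9 (sale 15): sell min(15,8)=8. stock: 8 - 8 = 0. total_sold = 56
  Event 10 (restock 6): 0 + 6 = 6
  Event 11 (sale 22): sell min(22,6)=6. stock: 6 - 6 = 0. total_sold = 62
  Event 12 (restock 9): 0 + 9 = 9
  Event 13 (sale 14): sell min(14,9)=9. stock: 9 - 9 = 0. total_sold = 71
  Event 14 (restock 33): 0 + 33 = 33
Final: stock = 33, total_sold = 71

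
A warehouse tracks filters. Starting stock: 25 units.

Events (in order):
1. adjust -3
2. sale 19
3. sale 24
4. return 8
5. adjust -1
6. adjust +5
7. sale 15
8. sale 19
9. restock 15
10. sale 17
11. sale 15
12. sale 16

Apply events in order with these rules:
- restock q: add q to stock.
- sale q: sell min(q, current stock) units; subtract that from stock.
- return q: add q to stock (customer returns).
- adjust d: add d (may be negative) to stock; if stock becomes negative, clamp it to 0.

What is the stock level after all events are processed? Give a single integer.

Processing events:
Start: stock = 25
  Event 1 (adjust -3): 25 + -3 = 22
  Event 2 (sale 19): sell min(19,22)=19. stock: 22 - 19 = 3. total_sold = 19
  Event 3 (sale 24): sell min(24,3)=3. stock: 3 - 3 = 0. total_sold = 22
  Event 4 (return 8): 0 + 8 = 8
  Event 5 (adjust -1): 8 + -1 = 7
  Event 6 (adjust +5): 7 + 5 = 12
  Event 7 (sale 15): sell min(15,12)=12. stock: 12 - 12 = 0. total_sold = 34
  Event 8 (sale 19): sell min(19,0)=0. stock: 0 - 0 = 0. total_sold = 34
  Event 9 (restock 15): 0 + 15 = 15
  Event 10 (sale 17): sell min(17,15)=15. stock: 15 - 15 = 0. total_sold = 49
  Event 11 (sale 15): sell min(15,0)=0. stock: 0 - 0 = 0. total_sold = 49
  Event 12 (sale 16): sell min(16,0)=0. stock: 0 - 0 = 0. total_sold = 49
Final: stock = 0, total_sold = 49

Answer: 0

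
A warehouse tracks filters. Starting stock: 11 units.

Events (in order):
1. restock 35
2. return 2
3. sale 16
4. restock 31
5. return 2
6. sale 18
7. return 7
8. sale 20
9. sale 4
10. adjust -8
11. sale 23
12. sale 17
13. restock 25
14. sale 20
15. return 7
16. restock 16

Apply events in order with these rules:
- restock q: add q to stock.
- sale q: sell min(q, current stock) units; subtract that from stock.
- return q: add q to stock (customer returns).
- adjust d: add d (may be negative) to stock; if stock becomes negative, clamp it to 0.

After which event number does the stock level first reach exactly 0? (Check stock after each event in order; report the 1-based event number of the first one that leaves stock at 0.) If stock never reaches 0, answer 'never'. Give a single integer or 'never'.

Processing events:
Start: stock = 11
  Event 1 (restock 35): 11 + 35 = 46
  Event 2 (return 2): 46 + 2 = 48
  Event 3 (sale 16): sell min(16,48)=16. stock: 48 - 16 = 32. total_sold = 16
  Event 4 (restock 31): 32 + 31 = 63
  Event 5 (return 2): 63 + 2 = 65
  Event 6 (sale 18): sell min(18,65)=18. stock: 65 - 18 = 47. total_sold = 34
  Event 7 (return 7): 47 + 7 = 54
  Event 8 (sale 20): sell min(20,54)=20. stock: 54 - 20 = 34. total_sold = 54
  Event 9 (sale 4): sell min(4,34)=4. stock: 34 - 4 = 30. total_sold = 58
  Event 10 (adjust -8): 30 + -8 = 22
  Event 11 (sale 23): sell min(23,22)=22. stock: 22 - 22 = 0. total_sold = 80
  Event 12 (sale 17): sell min(17,0)=0. stock: 0 - 0 = 0. total_sold = 80
  Event 13 (restock 25): 0 + 25 = 25
  Event 14 (sale 20): sell min(20,25)=20. stock: 25 - 20 = 5. total_sold = 100
  Event 15 (return 7): 5 + 7 = 12
  Event 16 (restock 16): 12 + 16 = 28
Final: stock = 28, total_sold = 100

First zero at event 11.

Answer: 11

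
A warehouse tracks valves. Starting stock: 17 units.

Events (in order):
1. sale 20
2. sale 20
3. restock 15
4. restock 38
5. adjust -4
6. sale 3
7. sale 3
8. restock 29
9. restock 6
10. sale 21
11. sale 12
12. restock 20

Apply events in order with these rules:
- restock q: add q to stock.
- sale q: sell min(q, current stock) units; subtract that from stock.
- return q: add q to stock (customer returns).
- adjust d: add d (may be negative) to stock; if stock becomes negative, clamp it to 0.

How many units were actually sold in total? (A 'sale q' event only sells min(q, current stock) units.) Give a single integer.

Processing events:
Start: stock = 17
  Event 1 (sale 20): sell min(20,17)=17. stock: 17 - 17 = 0. total_sold = 17
  Event 2 (sale 20): sell min(20,0)=0. stock: 0 - 0 = 0. total_sold = 17
  Event 3 (restock 15): 0 + 15 = 15
  Event 4 (restock 38): 15 + 38 = 53
  Event 5 (adjust -4): 53 + -4 = 49
  Event 6 (sale 3): sell min(3,49)=3. stock: 49 - 3 = 46. total_sold = 20
  Event 7 (sale 3): sell min(3,46)=3. stock: 46 - 3 = 43. total_sold = 23
  Event 8 (restock 29): 43 + 29 = 72
  Event 9 (restock 6): 72 + 6 = 78
  Event 10 (sale 21): sell min(21,78)=21. stock: 78 - 21 = 57. total_sold = 44
  Event 11 (sale 12): sell min(12,57)=12. stock: 57 - 12 = 45. total_sold = 56
  Event 12 (restock 20): 45 + 20 = 65
Final: stock = 65, total_sold = 56

Answer: 56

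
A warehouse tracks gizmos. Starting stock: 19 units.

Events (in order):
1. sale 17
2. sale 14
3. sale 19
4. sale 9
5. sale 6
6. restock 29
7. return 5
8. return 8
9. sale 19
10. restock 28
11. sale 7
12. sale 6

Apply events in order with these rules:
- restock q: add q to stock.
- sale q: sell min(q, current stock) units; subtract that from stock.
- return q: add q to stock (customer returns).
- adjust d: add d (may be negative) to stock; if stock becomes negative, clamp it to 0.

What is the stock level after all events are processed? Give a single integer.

Processing events:
Start: stock = 19
  Event 1 (sale 17): sell min(17,19)=17. stock: 19 - 17 = 2. total_sold = 17
  Event 2 (sale 14): sell min(14,2)=2. stock: 2 - 2 = 0. total_sold = 19
  Event 3 (sale 19): sell min(19,0)=0. stock: 0 - 0 = 0. total_sold = 19
  Event 4 (sale 9): sell min(9,0)=0. stock: 0 - 0 = 0. total_sold = 19
  Event 5 (sale 6): sell min(6,0)=0. stock: 0 - 0 = 0. total_sold = 19
  Event 6 (restock 29): 0 + 29 = 29
  Event 7 (return 5): 29 + 5 = 34
  Event 8 (return 8): 34 + 8 = 42
  Event 9 (sale 19): sell min(19,42)=19. stock: 42 - 19 = 23. total_sold = 38
  Event 10 (restock 28): 23 + 28 = 51
  Event 11 (sale 7): sell min(7,51)=7. stock: 51 - 7 = 44. total_sold = 45
  Event 12 (sale 6): sell min(6,44)=6. stock: 44 - 6 = 38. total_sold = 51
Final: stock = 38, total_sold = 51

Answer: 38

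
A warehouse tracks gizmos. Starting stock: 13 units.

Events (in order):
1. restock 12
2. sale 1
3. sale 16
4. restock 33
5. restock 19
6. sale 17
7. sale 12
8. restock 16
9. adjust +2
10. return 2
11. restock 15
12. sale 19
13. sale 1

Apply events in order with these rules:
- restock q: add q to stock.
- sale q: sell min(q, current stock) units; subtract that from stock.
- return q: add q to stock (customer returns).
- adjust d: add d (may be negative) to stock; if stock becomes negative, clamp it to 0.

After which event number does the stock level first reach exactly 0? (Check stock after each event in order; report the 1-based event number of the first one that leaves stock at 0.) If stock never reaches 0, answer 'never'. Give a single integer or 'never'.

Processing events:
Start: stock = 13
  Event 1 (restock 12): 13 + 12 = 25
  Event 2 (sale 1): sell min(1,25)=1. stock: 25 - 1 = 24. total_sold = 1
  Event 3 (sale 16): sell min(16,24)=16. stock: 24 - 16 = 8. total_sold = 17
  Event 4 (restock 33): 8 + 33 = 41
  Event 5 (restock 19): 41 + 19 = 60
  Event 6 (sale 17): sell min(17,60)=17. stock: 60 - 17 = 43. total_sold = 34
  Event 7 (sale 12): sell min(12,43)=12. stock: 43 - 12 = 31. total_sold = 46
  Event 8 (restock 16): 31 + 16 = 47
  Event 9 (adjust +2): 47 + 2 = 49
  Event 10 (return 2): 49 + 2 = 51
  Event 11 (restock 15): 51 + 15 = 66
  Event 12 (sale 19): sell min(19,66)=19. stock: 66 - 19 = 47. total_sold = 65
  Event 13 (sale 1): sell min(1,47)=1. stock: 47 - 1 = 46. total_sold = 66
Final: stock = 46, total_sold = 66

Stock never reaches 0.

Answer: never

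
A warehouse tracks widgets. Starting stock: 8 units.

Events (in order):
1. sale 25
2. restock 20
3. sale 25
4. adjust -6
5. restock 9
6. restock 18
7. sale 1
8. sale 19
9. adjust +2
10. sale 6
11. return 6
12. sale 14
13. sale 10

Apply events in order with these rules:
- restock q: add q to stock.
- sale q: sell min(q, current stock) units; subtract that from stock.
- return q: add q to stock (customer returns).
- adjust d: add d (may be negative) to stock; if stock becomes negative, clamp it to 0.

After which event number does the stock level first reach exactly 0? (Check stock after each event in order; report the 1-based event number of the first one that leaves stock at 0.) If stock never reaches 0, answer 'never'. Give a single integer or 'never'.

Processing events:
Start: stock = 8
  Event 1 (sale 25): sell min(25,8)=8. stock: 8 - 8 = 0. total_sold = 8
  Event 2 (restock 20): 0 + 20 = 20
  Event 3 (sale 25): sell min(25,20)=20. stock: 20 - 20 = 0. total_sold = 28
  Event 4 (adjust -6): 0 + -6 = 0 (clamped to 0)
  Event 5 (restock 9): 0 + 9 = 9
  Event 6 (restock 18): 9 + 18 = 27
  Event 7 (sale 1): sell min(1,27)=1. stock: 27 - 1 = 26. total_sold = 29
  Event 8 (sale 19): sell min(19,26)=19. stock: 26 - 19 = 7. total_sold = 48
  Event 9 (adjust +2): 7 + 2 = 9
  Event 10 (sale 6): sell min(6,9)=6. stock: 9 - 6 = 3. total_sold = 54
  Event 11 (return 6): 3 + 6 = 9
  Event 12 (sale 14): sell min(14,9)=9. stock: 9 - 9 = 0. total_sold = 63
  Event 13 (sale 10): sell min(10,0)=0. stock: 0 - 0 = 0. total_sold = 63
Final: stock = 0, total_sold = 63

First zero at event 1.

Answer: 1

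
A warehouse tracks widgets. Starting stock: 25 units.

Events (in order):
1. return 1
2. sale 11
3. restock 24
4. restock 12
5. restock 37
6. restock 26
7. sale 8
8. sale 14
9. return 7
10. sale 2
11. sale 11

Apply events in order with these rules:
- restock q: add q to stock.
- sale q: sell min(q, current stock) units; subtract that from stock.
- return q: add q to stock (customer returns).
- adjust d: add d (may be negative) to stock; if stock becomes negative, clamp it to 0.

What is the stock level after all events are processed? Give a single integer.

Processing events:
Start: stock = 25
  Event 1 (return 1): 25 + 1 = 26
  Event 2 (sale 11): sell min(11,26)=11. stock: 26 - 11 = 15. total_sold = 11
  Event 3 (restock 24): 15 + 24 = 39
  Event 4 (restock 12): 39 + 12 = 51
  Event 5 (restock 37): 51 + 37 = 88
  Event 6 (restock 26): 88 + 26 = 114
  Event 7 (sale 8): sell min(8,114)=8. stock: 114 - 8 = 106. total_sold = 19
  Event 8 (sale 14): sell min(14,106)=14. stock: 106 - 14 = 92. total_sold = 33
  Event 9 (return 7): 92 + 7 = 99
  Event 10 (sale 2): sell min(2,99)=2. stock: 99 - 2 = 97. total_sold = 35
  Event 11 (sale 11): sell min(11,97)=11. stock: 97 - 11 = 86. total_sold = 46
Final: stock = 86, total_sold = 46

Answer: 86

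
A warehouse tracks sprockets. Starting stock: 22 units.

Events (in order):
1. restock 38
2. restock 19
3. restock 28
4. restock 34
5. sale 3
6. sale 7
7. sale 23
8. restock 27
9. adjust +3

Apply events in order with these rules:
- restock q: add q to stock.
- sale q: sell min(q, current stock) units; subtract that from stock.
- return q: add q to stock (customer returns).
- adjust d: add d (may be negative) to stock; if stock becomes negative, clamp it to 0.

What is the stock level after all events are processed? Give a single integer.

Processing events:
Start: stock = 22
  Event 1 (restock 38): 22 + 38 = 60
  Event 2 (restock 19): 60 + 19 = 79
  Event 3 (restock 28): 79 + 28 = 107
  Event 4 (restock 34): 107 + 34 = 141
  Event 5 (sale 3): sell min(3,141)=3. stock: 141 - 3 = 138. total_sold = 3
  Event 6 (sale 7): sell min(7,138)=7. stock: 138 - 7 = 131. total_sold = 10
  Event 7 (sale 23): sell min(23,131)=23. stock: 131 - 23 = 108. total_sold = 33
  Event 8 (restock 27): 108 + 27 = 135
  Event 9 (adjust +3): 135 + 3 = 138
Final: stock = 138, total_sold = 33

Answer: 138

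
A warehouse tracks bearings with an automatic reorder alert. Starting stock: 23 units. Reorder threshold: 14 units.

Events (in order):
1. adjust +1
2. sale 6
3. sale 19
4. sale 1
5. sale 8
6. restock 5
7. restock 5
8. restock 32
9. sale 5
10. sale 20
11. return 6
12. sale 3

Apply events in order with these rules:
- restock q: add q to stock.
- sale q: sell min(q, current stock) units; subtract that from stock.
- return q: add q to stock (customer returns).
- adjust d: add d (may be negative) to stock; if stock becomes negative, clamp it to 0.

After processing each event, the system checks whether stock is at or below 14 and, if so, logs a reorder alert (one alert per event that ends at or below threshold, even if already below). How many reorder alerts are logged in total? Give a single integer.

Answer: 5

Derivation:
Processing events:
Start: stock = 23
  Event 1 (adjust +1): 23 + 1 = 24
  Event 2 (sale 6): sell min(6,24)=6. stock: 24 - 6 = 18. total_sold = 6
  Event 3 (sale 19): sell min(19,18)=18. stock: 18 - 18 = 0. total_sold = 24
  Event 4 (sale 1): sell min(1,0)=0. stock: 0 - 0 = 0. total_sold = 24
  Event 5 (sale 8): sell min(8,0)=0. stock: 0 - 0 = 0. total_sold = 24
  Event 6 (restock 5): 0 + 5 = 5
  Event 7 (restock 5): 5 + 5 = 10
  Event 8 (restock 32): 10 + 32 = 42
  Event 9 (sale 5): sell min(5,42)=5. stock: 42 - 5 = 37. total_sold = 29
  Event 10 (sale 20): sell min(20,37)=20. stock: 37 - 20 = 17. total_sold = 49
  Event 11 (return 6): 17 + 6 = 23
  Event 12 (sale 3): sell min(3,23)=3. stock: 23 - 3 = 20. total_sold = 52
Final: stock = 20, total_sold = 52

Checking against threshold 14:
  After event 1: stock=24 > 14
  After event 2: stock=18 > 14
  After event 3: stock=0 <= 14 -> ALERT
  After event 4: stock=0 <= 14 -> ALERT
  After event 5: stock=0 <= 14 -> ALERT
  After event 6: stock=5 <= 14 -> ALERT
  After event 7: stock=10 <= 14 -> ALERT
  After event 8: stock=42 > 14
  After event 9: stock=37 > 14
  After event 10: stock=17 > 14
  After event 11: stock=23 > 14
  After event 12: stock=20 > 14
Alert events: [3, 4, 5, 6, 7]. Count = 5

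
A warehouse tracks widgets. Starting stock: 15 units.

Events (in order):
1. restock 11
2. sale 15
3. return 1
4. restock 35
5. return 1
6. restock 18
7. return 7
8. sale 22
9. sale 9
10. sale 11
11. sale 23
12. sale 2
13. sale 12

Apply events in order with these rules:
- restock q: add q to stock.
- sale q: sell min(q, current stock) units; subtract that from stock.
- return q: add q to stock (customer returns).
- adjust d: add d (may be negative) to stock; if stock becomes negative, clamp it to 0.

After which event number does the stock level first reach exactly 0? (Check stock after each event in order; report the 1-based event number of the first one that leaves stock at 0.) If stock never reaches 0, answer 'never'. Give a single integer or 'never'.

Answer: 13

Derivation:
Processing events:
Start: stock = 15
  Event 1 (restock 11): 15 + 11 = 26
  Event 2 (sale 15): sell min(15,26)=15. stock: 26 - 15 = 11. total_sold = 15
  Event 3 (return 1): 11 + 1 = 12
  Event 4 (restock 35): 12 + 35 = 47
  Event 5 (return 1): 47 + 1 = 48
  Event 6 (restock 18): 48 + 18 = 66
  Event 7 (return 7): 66 + 7 = 73
  Event 8 (sale 22): sell min(22,73)=22. stock: 73 - 22 = 51. total_sold = 37
  Event 9 (sale 9): sell min(9,51)=9. stock: 51 - 9 = 42. total_sold = 46
  Event 10 (sale 11): sell min(11,42)=11. stock: 42 - 11 = 31. total_sold = 57
  Event 11 (sale 23): sell min(23,31)=23. stock: 31 - 23 = 8. total_sold = 80
  Event 12 (sale 2): sell min(2,8)=2. stock: 8 - 2 = 6. total_sold = 82
  Event 13 (sale 12): sell min(12,6)=6. stock: 6 - 6 = 0. total_sold = 88
Final: stock = 0, total_sold = 88

First zero at event 13.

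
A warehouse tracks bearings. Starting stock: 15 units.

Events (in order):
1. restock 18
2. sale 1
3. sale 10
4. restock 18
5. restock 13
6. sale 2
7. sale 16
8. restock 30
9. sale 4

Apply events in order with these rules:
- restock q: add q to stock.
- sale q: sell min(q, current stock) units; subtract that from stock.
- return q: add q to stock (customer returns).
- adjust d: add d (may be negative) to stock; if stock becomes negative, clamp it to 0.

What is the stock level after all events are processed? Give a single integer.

Answer: 61

Derivation:
Processing events:
Start: stock = 15
  Event 1 (restock 18): 15 + 18 = 33
  Event 2 (sale 1): sell min(1,33)=1. stock: 33 - 1 = 32. total_sold = 1
  Event 3 (sale 10): sell min(10,32)=10. stock: 32 - 10 = 22. total_sold = 11
  Event 4 (restock 18): 22 + 18 = 40
  Event 5 (restock 13): 40 + 13 = 53
  Event 6 (sale 2): sell min(2,53)=2. stock: 53 - 2 = 51. total_sold = 13
  Event 7 (sale 16): sell min(16,51)=16. stock: 51 - 16 = 35. total_sold = 29
  Event 8 (restock 30): 35 + 30 = 65
  Event 9 (sale 4): sell min(4,65)=4. stock: 65 - 4 = 61. total_sold = 33
Final: stock = 61, total_sold = 33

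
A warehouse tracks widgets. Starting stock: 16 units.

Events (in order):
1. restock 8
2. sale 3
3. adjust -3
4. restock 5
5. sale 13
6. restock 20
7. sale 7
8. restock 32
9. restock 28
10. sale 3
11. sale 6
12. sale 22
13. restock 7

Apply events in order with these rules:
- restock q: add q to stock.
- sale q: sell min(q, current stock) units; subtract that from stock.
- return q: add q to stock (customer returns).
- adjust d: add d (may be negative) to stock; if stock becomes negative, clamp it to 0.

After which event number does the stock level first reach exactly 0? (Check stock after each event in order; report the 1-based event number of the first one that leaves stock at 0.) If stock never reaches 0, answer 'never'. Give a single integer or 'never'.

Answer: never

Derivation:
Processing events:
Start: stock = 16
  Event 1 (restock 8): 16 + 8 = 24
  Event 2 (sale 3): sell min(3,24)=3. stock: 24 - 3 = 21. total_sold = 3
  Event 3 (adjust -3): 21 + -3 = 18
  Event 4 (restock 5): 18 + 5 = 23
  Event 5 (sale 13): sell min(13,23)=13. stock: 23 - 13 = 10. total_sold = 16
  Event 6 (restock 20): 10 + 20 = 30
  Event 7 (sale 7): sell min(7,30)=7. stock: 30 - 7 = 23. total_sold = 23
  Event 8 (restock 32): 23 + 32 = 55
  Event 9 (restock 28): 55 + 28 = 83
  Event 10 (sale 3): sell min(3,83)=3. stock: 83 - 3 = 80. total_sold = 26
  Event 11 (sale 6): sell min(6,80)=6. stock: 80 - 6 = 74. total_sold = 32
  Event 12 (sale 22): sell min(22,74)=22. stock: 74 - 22 = 52. total_sold = 54
  Event 13 (restock 7): 52 + 7 = 59
Final: stock = 59, total_sold = 54

Stock never reaches 0.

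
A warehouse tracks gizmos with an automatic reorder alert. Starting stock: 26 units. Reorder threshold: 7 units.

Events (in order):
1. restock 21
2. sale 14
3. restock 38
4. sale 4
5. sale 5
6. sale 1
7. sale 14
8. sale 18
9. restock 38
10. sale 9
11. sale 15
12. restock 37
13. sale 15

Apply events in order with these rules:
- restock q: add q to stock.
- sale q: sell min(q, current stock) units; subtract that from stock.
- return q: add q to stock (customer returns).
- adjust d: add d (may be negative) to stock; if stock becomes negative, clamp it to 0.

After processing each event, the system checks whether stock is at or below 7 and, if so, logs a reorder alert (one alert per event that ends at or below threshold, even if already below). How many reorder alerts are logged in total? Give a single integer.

Processing events:
Start: stock = 26
  Event 1 (restock 21): 26 + 21 = 47
  Event 2 (sale 14): sell min(14,47)=14. stock: 47 - 14 = 33. total_sold = 14
  Event 3 (restock 38): 33 + 38 = 71
  Event 4 (sale 4): sell min(4,71)=4. stock: 71 - 4 = 67. total_sold = 18
  Event 5 (sale 5): sell min(5,67)=5. stock: 67 - 5 = 62. total_sold = 23
  Event 6 (sale 1): sell min(1,62)=1. stock: 62 - 1 = 61. total_sold = 24
  Event 7 (sale 14): sell min(14,61)=14. stock: 61 - 14 = 47. total_sold = 38
  Event 8 (sale 18): sell min(18,47)=18. stock: 47 - 18 = 29. total_sold = 56
  Event 9 (restock 38): 29 + 38 = 67
  Event 10 (sale 9): sell min(9,67)=9. stock: 67 - 9 = 58. total_sold = 65
  Event 11 (sale 15): sell min(15,58)=15. stock: 58 - 15 = 43. total_sold = 80
  Event 12 (restock 37): 43 + 37 = 80
  Event 13 (sale 15): sell min(15,80)=15. stock: 80 - 15 = 65. total_sold = 95
Final: stock = 65, total_sold = 95

Checking against threshold 7:
  After event 1: stock=47 > 7
  After event 2: stock=33 > 7
  After event 3: stock=71 > 7
  After event 4: stock=67 > 7
  After event 5: stock=62 > 7
  After event 6: stock=61 > 7
  After event 7: stock=47 > 7
  After event 8: stock=29 > 7
  After event 9: stock=67 > 7
  After event 10: stock=58 > 7
  After event 11: stock=43 > 7
  After event 12: stock=80 > 7
  After event 13: stock=65 > 7
Alert events: []. Count = 0

Answer: 0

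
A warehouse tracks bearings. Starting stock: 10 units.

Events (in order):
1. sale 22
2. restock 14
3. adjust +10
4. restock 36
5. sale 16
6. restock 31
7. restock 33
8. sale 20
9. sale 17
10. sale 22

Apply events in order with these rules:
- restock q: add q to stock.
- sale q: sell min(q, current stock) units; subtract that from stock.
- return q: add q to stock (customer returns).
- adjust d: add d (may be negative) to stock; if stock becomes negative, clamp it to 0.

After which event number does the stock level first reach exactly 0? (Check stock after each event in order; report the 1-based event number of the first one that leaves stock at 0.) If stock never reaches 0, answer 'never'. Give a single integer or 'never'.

Answer: 1

Derivation:
Processing events:
Start: stock = 10
  Event 1 (sale 22): sell min(22,10)=10. stock: 10 - 10 = 0. total_sold = 10
  Event 2 (restock 14): 0 + 14 = 14
  Event 3 (adjust +10): 14 + 10 = 24
  Event 4 (restock 36): 24 + 36 = 60
  Event 5 (sale 16): sell min(16,60)=16. stock: 60 - 16 = 44. total_sold = 26
  Event 6 (restock 31): 44 + 31 = 75
  Event 7 (restock 33): 75 + 33 = 108
  Event 8 (sale 20): sell min(20,108)=20. stock: 108 - 20 = 88. total_sold = 46
  Event 9 (sale 17): sell min(17,88)=17. stock: 88 - 17 = 71. total_sold = 63
  Event 10 (sale 22): sell min(22,71)=22. stock: 71 - 22 = 49. total_sold = 85
Final: stock = 49, total_sold = 85

First zero at event 1.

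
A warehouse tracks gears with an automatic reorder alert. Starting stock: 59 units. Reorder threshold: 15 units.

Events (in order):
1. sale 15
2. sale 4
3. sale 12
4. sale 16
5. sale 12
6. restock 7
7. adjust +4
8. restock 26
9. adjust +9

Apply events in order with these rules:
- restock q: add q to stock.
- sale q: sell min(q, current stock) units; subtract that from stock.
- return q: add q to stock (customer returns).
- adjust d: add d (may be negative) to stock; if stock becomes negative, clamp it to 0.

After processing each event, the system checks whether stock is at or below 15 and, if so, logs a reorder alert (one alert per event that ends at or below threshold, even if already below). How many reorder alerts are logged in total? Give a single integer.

Processing events:
Start: stock = 59
  Event 1 (sale 15): sell min(15,59)=15. stock: 59 - 15 = 44. total_sold = 15
  Event 2 (sale 4): sell min(4,44)=4. stock: 44 - 4 = 40. total_sold = 19
  Event 3 (sale 12): sell min(12,40)=12. stock: 40 - 12 = 28. total_sold = 31
  Event 4 (sale 16): sell min(16,28)=16. stock: 28 - 16 = 12. total_sold = 47
  Event 5 (sale 12): sell min(12,12)=12. stock: 12 - 12 = 0. total_sold = 59
  Event 6 (restock 7): 0 + 7 = 7
  Event 7 (adjust +4): 7 + 4 = 11
  Event 8 (restock 26): 11 + 26 = 37
  Event 9 (adjust +9): 37 + 9 = 46
Final: stock = 46, total_sold = 59

Checking against threshold 15:
  After event 1: stock=44 > 15
  After event 2: stock=40 > 15
  After event 3: stock=28 > 15
  After event 4: stock=12 <= 15 -> ALERT
  After event 5: stock=0 <= 15 -> ALERT
  After event 6: stock=7 <= 15 -> ALERT
  After event 7: stock=11 <= 15 -> ALERT
  After event 8: stock=37 > 15
  After event 9: stock=46 > 15
Alert events: [4, 5, 6, 7]. Count = 4

Answer: 4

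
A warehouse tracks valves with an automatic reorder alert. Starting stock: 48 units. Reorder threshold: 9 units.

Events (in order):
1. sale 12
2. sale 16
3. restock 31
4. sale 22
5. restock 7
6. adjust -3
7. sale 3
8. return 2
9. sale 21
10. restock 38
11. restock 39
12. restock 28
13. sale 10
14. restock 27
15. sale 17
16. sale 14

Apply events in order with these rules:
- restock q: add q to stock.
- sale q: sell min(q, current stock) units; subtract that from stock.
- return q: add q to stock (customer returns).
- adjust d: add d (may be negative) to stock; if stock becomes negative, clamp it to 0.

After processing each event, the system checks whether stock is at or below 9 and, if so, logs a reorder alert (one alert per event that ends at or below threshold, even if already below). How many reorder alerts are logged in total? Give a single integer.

Processing events:
Start: stock = 48
  Event 1 (sale 12): sell min(12,48)=12. stock: 48 - 12 = 36. total_sold = 12
  Event 2 (sale 16): sell min(16,36)=16. stock: 36 - 16 = 20. total_sold = 28
  Event 3 (restock 31): 20 + 31 = 51
  Event 4 (sale 22): sell min(22,51)=22. stock: 51 - 22 = 29. total_sold = 50
  Event 5 (restock 7): 29 + 7 = 36
  Event 6 (adjust -3): 36 + -3 = 33
  Event 7 (sale 3): sell min(3,33)=3. stock: 33 - 3 = 30. total_sold = 53
  Event 8 (return 2): 30 + 2 = 32
  Event 9 (sale 21): sell min(21,32)=21. stock: 32 - 21 = 11. total_sold = 74
  Event 10 (restock 38): 11 + 38 = 49
  Event 11 (restock 39): 49 + 39 = 88
  Event 12 (restock 28): 88 + 28 = 116
  Event 13 (sale 10): sell min(10,116)=10. stock: 116 - 10 = 106. total_sold = 84
  Event 14 (restock 27): 106 + 27 = 133
  Event 15 (sale 17): sell min(17,133)=17. stock: 133 - 17 = 116. total_sold = 101
  Event 16 (sale 14): sell min(14,116)=14. stock: 116 - 14 = 102. total_sold = 115
Final: stock = 102, total_sold = 115

Checking against threshold 9:
  After event 1: stock=36 > 9
  After event 2: stock=20 > 9
  After event 3: stock=51 > 9
  After event 4: stock=29 > 9
  After event 5: stock=36 > 9
  After event 6: stock=33 > 9
  After event 7: stock=30 > 9
  After event 8: stock=32 > 9
  After event 9: stock=11 > 9
  After event 10: stock=49 > 9
  After event 11: stock=88 > 9
  After event 12: stock=116 > 9
  After event 13: stock=106 > 9
  After event 14: stock=133 > 9
  After event 15: stock=116 > 9
  After event 16: stock=102 > 9
Alert events: []. Count = 0

Answer: 0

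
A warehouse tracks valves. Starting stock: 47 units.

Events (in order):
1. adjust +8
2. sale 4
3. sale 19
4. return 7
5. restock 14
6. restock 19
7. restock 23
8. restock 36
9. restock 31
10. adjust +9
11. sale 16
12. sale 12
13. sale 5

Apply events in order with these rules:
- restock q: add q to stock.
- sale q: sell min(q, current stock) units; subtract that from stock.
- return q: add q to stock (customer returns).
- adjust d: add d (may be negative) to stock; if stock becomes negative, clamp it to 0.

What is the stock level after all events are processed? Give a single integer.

Processing events:
Start: stock = 47
  Event 1 (adjust +8): 47 + 8 = 55
  Event 2 (sale 4): sell min(4,55)=4. stock: 55 - 4 = 51. total_sold = 4
  Event 3 (sale 19): sell min(19,51)=19. stock: 51 - 19 = 32. total_sold = 23
  Event 4 (return 7): 32 + 7 = 39
  Event 5 (restock 14): 39 + 14 = 53
  Event 6 (restock 19): 53 + 19 = 72
  Event 7 (restock 23): 72 + 23 = 95
  Event 8 (restock 36): 95 + 36 = 131
  Event 9 (restock 31): 131 + 31 = 162
  Event 10 (adjust +9): 162 + 9 = 171
  Event 11 (sale 16): sell min(16,171)=16. stock: 171 - 16 = 155. total_sold = 39
  Event 12 (sale 12): sell min(12,155)=12. stock: 155 - 12 = 143. total_sold = 51
  Event 13 (sale 5): sell min(5,143)=5. stock: 143 - 5 = 138. total_sold = 56
Final: stock = 138, total_sold = 56

Answer: 138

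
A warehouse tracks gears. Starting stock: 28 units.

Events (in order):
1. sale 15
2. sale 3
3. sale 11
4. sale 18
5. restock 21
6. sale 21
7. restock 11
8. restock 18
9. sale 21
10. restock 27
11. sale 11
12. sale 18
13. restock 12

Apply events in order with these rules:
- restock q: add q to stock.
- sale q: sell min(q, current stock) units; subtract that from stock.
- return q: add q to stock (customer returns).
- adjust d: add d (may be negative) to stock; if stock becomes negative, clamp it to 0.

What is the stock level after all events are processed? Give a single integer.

Answer: 18

Derivation:
Processing events:
Start: stock = 28
  Event 1 (sale 15): sell min(15,28)=15. stock: 28 - 15 = 13. total_sold = 15
  Event 2 (sale 3): sell min(3,13)=3. stock: 13 - 3 = 10. total_sold = 18
  Event 3 (sale 11): sell min(11,10)=10. stock: 10 - 10 = 0. total_sold = 28
  Event 4 (sale 18): sell min(18,0)=0. stock: 0 - 0 = 0. total_sold = 28
  Event 5 (restock 21): 0 + 21 = 21
  Event 6 (sale 21): sell min(21,21)=21. stock: 21 - 21 = 0. total_sold = 49
  Event 7 (restock 11): 0 + 11 = 11
  Event 8 (restock 18): 11 + 18 = 29
  Event 9 (sale 21): sell min(21,29)=21. stock: 29 - 21 = 8. total_sold = 70
  Event 10 (restock 27): 8 + 27 = 35
  Event 11 (sale 11): sell min(11,35)=11. stock: 35 - 11 = 24. total_sold = 81
  Event 12 (sale 18): sell min(18,24)=18. stock: 24 - 18 = 6. total_sold = 99
  Event 13 (restock 12): 6 + 12 = 18
Final: stock = 18, total_sold = 99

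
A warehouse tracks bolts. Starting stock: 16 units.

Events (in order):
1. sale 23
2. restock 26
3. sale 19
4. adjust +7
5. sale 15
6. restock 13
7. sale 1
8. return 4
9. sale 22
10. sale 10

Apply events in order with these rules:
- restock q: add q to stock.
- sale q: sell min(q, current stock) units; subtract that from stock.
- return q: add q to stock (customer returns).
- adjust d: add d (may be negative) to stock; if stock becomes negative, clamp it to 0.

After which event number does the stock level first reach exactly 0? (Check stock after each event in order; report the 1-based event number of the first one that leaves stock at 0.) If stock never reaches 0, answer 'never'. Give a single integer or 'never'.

Processing events:
Start: stock = 16
  Event 1 (sale 23): sell min(23,16)=16. stock: 16 - 16 = 0. total_sold = 16
  Event 2 (restock 26): 0 + 26 = 26
  Event 3 (sale 19): sell min(19,26)=19. stock: 26 - 19 = 7. total_sold = 35
  Event 4 (adjust +7): 7 + 7 = 14
  Event 5 (sale 15): sell min(15,14)=14. stock: 14 - 14 = 0. total_sold = 49
  Event 6 (restock 13): 0 + 13 = 13
  Event 7 (sale 1): sell min(1,13)=1. stock: 13 - 1 = 12. total_sold = 50
  Event 8 (return 4): 12 + 4 = 16
  Event 9 (sale 22): sell min(22,16)=16. stock: 16 - 16 = 0. total_sold = 66
  Event 10 (sale 10): sell min(10,0)=0. stock: 0 - 0 = 0. total_sold = 66
Final: stock = 0, total_sold = 66

First zero at event 1.

Answer: 1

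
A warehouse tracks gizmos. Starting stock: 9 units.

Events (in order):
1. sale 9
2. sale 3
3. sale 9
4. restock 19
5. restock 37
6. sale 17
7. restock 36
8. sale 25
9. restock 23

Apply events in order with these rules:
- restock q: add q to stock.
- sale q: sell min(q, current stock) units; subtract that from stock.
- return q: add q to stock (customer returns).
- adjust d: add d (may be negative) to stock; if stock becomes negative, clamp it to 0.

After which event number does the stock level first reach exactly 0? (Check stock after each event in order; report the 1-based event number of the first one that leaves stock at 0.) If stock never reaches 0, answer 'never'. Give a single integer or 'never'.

Processing events:
Start: stock = 9
  Event 1 (sale 9): sell min(9,9)=9. stock: 9 - 9 = 0. total_sold = 9
  Event 2 (sale 3): sell min(3,0)=0. stock: 0 - 0 = 0. total_sold = 9
  Event 3 (sale 9): sell min(9,0)=0. stock: 0 - 0 = 0. total_sold = 9
  Event 4 (restock 19): 0 + 19 = 19
  Event 5 (restock 37): 19 + 37 = 56
  Event 6 (sale 17): sell min(17,56)=17. stock: 56 - 17 = 39. total_sold = 26
  Event 7 (restock 36): 39 + 36 = 75
  Event 8 (sale 25): sell min(25,75)=25. stock: 75 - 25 = 50. total_sold = 51
  Event 9 (restock 23): 50 + 23 = 73
Final: stock = 73, total_sold = 51

First zero at event 1.

Answer: 1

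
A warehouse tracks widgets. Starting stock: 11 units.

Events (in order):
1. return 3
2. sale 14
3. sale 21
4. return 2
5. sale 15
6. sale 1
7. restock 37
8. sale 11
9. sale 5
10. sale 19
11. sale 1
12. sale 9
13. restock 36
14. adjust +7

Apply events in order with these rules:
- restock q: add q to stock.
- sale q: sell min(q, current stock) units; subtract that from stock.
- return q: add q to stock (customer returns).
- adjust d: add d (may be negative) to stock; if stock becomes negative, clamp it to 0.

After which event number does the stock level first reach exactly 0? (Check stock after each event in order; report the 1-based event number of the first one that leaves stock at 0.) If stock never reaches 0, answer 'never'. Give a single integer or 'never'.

Processing events:
Start: stock = 11
  Event 1 (return 3): 11 + 3 = 14
  Event 2 (sale 14): sell min(14,14)=14. stock: 14 - 14 = 0. total_sold = 14
  Event 3 (sale 21): sell min(21,0)=0. stock: 0 - 0 = 0. total_sold = 14
  Event 4 (return 2): 0 + 2 = 2
  Event 5 (sale 15): sell min(15,2)=2. stock: 2 - 2 = 0. total_sold = 16
  Event 6 (sale 1): sell min(1,0)=0. stock: 0 - 0 = 0. total_sold = 16
  Event 7 (restock 37): 0 + 37 = 37
  Event 8 (sale 11): sell min(11,37)=11. stock: 37 - 11 = 26. total_sold = 27
  Event 9 (sale 5): sell min(5,26)=5. stock: 26 - 5 = 21. total_sold = 32
  Event 10 (sale 19): sell min(19,21)=19. stock: 21 - 19 = 2. total_sold = 51
  Event 11 (sale 1): sell min(1,2)=1. stock: 2 - 1 = 1. total_sold = 52
  Event 12 (sale 9): sell min(9,1)=1. stock: 1 - 1 = 0. total_sold = 53
  Event 13 (restock 36): 0 + 36 = 36
  Event 14 (adjust +7): 36 + 7 = 43
Final: stock = 43, total_sold = 53

First zero at event 2.

Answer: 2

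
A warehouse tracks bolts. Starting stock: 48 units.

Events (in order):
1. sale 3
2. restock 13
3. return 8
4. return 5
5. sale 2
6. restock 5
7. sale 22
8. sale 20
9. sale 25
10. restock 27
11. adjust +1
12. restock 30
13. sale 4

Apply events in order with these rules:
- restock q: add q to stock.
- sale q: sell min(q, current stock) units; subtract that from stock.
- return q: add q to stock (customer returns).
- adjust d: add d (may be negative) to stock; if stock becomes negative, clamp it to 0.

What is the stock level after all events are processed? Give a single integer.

Answer: 61

Derivation:
Processing events:
Start: stock = 48
  Event 1 (sale 3): sell min(3,48)=3. stock: 48 - 3 = 45. total_sold = 3
  Event 2 (restock 13): 45 + 13 = 58
  Event 3 (return 8): 58 + 8 = 66
  Event 4 (return 5): 66 + 5 = 71
  Event 5 (sale 2): sell min(2,71)=2. stock: 71 - 2 = 69. total_sold = 5
  Event 6 (restock 5): 69 + 5 = 74
  Event 7 (sale 22): sell min(22,74)=22. stock: 74 - 22 = 52. total_sold = 27
  Event 8 (sale 20): sell min(20,52)=20. stock: 52 - 20 = 32. total_sold = 47
  Event 9 (sale 25): sell min(25,32)=25. stock: 32 - 25 = 7. total_sold = 72
  Event 10 (restock 27): 7 + 27 = 34
  Event 11 (adjust +1): 34 + 1 = 35
  Event 12 (restock 30): 35 + 30 = 65
  Event 13 (sale 4): sell min(4,65)=4. stock: 65 - 4 = 61. total_sold = 76
Final: stock = 61, total_sold = 76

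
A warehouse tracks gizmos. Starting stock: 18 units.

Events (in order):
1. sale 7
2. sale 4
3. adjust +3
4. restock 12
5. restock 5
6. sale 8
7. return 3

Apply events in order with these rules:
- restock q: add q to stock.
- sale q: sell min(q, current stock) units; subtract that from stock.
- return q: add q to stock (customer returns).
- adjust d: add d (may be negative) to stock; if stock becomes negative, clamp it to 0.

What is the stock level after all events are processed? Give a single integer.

Answer: 22

Derivation:
Processing events:
Start: stock = 18
  Event 1 (sale 7): sell min(7,18)=7. stock: 18 - 7 = 11. total_sold = 7
  Event 2 (sale 4): sell min(4,11)=4. stock: 11 - 4 = 7. total_sold = 11
  Event 3 (adjust +3): 7 + 3 = 10
  Event 4 (restock 12): 10 + 12 = 22
  Event 5 (restock 5): 22 + 5 = 27
  Event 6 (sale 8): sell min(8,27)=8. stock: 27 - 8 = 19. total_sold = 19
  Event 7 (return 3): 19 + 3 = 22
Final: stock = 22, total_sold = 19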